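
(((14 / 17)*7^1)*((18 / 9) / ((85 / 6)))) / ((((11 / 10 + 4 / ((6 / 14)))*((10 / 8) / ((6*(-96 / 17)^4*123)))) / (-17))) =-1769130449436672 / 2222076205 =-796161.02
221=221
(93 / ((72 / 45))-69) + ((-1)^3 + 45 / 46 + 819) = 148691 / 184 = 808.10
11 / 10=1.10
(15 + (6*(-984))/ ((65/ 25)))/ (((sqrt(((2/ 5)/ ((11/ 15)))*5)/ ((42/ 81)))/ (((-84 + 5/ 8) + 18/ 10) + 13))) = 577507*sqrt(330)/ 216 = 48569.15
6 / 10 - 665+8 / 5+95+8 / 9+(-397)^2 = 7066894 / 45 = 157042.09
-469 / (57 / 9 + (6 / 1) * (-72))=1407 / 1277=1.10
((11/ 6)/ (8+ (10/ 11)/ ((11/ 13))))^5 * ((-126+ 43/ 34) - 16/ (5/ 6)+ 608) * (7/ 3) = 768943665777863620429/ 2109681399655230658560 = 0.36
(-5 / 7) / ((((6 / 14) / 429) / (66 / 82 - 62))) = 1793935 / 41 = 43754.51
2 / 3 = 0.67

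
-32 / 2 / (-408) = 2 / 51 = 0.04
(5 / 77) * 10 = 50 / 77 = 0.65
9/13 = 0.69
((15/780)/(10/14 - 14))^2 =49/23386896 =0.00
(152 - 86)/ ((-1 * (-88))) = 3/ 4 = 0.75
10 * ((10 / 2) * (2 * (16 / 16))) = 100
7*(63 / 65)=441 / 65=6.78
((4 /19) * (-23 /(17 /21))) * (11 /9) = -7084 /969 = -7.31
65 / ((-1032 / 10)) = -325 / 516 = -0.63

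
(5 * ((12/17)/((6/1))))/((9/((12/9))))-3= -1337/459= -2.91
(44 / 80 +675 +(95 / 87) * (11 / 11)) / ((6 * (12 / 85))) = 20015069 / 25056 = 798.81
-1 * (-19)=19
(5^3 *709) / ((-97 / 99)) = -8773875 / 97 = -90452.32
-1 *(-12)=12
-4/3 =-1.33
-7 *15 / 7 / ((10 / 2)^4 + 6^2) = -15 / 661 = -0.02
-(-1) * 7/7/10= 1/10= 0.10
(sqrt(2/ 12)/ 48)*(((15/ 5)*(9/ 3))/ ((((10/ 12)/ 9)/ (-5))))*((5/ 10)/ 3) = -9*sqrt(6)/ 32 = -0.69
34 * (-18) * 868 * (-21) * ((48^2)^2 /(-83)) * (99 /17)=-344859079606272 /83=-4154928669955.08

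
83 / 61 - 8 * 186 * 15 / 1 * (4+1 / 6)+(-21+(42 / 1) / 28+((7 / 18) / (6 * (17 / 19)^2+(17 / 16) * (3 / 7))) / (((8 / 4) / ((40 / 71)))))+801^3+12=8516903089135307873 / 16575352002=513829394.88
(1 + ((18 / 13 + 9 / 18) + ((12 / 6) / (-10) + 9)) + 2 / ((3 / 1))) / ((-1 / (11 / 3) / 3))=-52987 / 390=-135.86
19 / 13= 1.46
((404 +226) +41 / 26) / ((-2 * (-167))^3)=16421 / 968752304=0.00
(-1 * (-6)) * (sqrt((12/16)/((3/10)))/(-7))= -3 * sqrt(10)/7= -1.36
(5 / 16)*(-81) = -405 / 16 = -25.31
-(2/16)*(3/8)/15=-1/320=-0.00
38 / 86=19 / 43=0.44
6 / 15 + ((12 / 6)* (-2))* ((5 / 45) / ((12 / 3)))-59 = -58.71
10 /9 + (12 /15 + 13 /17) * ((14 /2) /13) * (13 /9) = 1781 /765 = 2.33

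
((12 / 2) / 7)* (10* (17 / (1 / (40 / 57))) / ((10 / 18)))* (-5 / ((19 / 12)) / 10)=-58.12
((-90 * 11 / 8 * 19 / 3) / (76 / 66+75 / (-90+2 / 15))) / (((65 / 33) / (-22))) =27619.53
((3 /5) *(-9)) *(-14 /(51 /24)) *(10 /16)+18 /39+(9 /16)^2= 1301997 /56576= 23.01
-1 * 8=-8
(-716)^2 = 512656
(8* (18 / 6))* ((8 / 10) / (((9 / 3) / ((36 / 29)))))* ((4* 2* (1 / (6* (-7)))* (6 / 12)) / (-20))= 0.04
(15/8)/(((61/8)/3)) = 0.74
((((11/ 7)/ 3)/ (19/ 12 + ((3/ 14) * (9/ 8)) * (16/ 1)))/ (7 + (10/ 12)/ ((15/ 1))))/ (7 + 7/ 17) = 748/ 406273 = 0.00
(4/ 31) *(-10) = -40/ 31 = -1.29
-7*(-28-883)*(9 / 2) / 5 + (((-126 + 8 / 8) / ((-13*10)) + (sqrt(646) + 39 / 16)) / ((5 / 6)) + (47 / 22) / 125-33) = 6*sqrt(646) / 5 + 816586619 / 143000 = 5740.90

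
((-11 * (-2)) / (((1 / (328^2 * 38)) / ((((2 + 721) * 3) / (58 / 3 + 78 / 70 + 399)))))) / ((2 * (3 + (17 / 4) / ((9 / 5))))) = 9702680359680 / 223687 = 43376147.74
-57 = -57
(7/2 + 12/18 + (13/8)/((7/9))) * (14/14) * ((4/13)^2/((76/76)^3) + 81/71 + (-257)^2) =104119518947/251979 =413207.13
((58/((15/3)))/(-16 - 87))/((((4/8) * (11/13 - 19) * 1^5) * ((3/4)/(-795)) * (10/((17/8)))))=-339677/121540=-2.79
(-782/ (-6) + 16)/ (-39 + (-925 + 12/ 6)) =-439/ 2886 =-0.15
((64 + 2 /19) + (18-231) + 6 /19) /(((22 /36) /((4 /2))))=-101628 /209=-486.26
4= 4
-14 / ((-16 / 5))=35 / 8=4.38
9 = 9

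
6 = 6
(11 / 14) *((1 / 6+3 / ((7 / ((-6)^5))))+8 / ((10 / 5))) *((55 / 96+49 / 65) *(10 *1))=-12730808717 / 366912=-34697.17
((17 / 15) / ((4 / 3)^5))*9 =12393 / 5120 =2.42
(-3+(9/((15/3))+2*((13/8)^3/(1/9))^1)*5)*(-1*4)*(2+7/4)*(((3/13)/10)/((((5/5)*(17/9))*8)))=-8132481/905216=-8.98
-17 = -17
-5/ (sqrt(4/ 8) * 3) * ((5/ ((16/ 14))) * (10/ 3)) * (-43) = 37625 * sqrt(2)/ 36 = 1478.05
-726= -726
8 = 8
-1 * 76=-76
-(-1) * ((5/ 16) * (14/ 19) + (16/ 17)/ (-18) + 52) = 1213451/ 23256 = 52.18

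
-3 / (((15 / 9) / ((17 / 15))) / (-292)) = 14892 / 25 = 595.68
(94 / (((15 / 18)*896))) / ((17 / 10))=141 / 1904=0.07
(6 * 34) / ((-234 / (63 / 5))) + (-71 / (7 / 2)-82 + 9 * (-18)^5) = -17006225.27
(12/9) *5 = 20/3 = 6.67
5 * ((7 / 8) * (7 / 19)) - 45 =-6595 / 152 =-43.39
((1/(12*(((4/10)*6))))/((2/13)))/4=65/1152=0.06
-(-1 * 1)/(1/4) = 4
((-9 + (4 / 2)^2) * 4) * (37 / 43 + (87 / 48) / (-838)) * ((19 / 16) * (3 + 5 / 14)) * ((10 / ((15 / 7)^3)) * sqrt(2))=-21653107693 * sqrt(2) / 311333760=-98.36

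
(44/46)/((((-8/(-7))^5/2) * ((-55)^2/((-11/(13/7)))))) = -117649/61235200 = -0.00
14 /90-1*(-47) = 2122 /45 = 47.16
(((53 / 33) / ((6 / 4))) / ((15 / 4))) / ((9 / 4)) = 1696 / 13365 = 0.13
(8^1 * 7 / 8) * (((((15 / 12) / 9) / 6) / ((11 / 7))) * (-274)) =-33565 / 1188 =-28.25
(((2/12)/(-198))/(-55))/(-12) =-1/784080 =-0.00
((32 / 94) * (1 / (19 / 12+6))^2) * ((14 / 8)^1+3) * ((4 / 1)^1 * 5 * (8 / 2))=2.25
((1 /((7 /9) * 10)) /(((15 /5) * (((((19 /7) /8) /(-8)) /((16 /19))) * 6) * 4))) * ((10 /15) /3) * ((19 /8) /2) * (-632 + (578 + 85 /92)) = 514 /1035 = 0.50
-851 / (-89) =851 / 89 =9.56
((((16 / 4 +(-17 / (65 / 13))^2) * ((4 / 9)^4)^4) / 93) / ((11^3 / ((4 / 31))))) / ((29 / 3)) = 6682969112576 / 1718381548624550363484975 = 0.00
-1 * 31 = -31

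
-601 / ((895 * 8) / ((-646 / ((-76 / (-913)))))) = 9328121 / 14320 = 651.41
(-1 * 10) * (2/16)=-5/4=-1.25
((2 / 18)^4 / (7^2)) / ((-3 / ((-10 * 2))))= 20 / 964467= 0.00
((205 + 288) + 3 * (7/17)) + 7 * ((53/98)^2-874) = -131120935/23324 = -5621.72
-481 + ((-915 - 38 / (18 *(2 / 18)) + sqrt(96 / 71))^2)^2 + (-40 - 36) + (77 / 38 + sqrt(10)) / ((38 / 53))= -925592087168 *sqrt(426) / 5041 + 53 *sqrt(10) / 38 + 5539562084522507085 / 7279204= 757222341992.67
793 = 793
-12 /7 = -1.71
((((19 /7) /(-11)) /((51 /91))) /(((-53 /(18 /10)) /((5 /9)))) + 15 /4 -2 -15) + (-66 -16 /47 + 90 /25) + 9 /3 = -2039778683 /27949020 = -72.98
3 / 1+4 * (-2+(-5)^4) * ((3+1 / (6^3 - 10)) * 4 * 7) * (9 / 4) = 48590571 / 103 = 471753.12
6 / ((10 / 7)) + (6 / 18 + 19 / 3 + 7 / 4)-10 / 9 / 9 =20239 / 1620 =12.49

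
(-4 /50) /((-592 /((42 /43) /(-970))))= -21 /154327000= -0.00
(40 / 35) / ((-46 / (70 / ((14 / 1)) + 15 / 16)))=-95 / 644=-0.15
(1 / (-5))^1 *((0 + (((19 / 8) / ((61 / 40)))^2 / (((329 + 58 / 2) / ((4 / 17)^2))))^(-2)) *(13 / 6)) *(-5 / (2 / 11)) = 5298551074257097943 / 62554080000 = 84703524.92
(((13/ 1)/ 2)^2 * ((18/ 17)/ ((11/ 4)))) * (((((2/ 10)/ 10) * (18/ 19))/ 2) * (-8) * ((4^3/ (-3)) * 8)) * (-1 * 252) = -4709892096/ 88825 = -53024.40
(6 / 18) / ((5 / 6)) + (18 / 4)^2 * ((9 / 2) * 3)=273.78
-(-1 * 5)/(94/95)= 475/94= 5.05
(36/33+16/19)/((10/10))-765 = -159481/209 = -763.07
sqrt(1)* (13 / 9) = 13 / 9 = 1.44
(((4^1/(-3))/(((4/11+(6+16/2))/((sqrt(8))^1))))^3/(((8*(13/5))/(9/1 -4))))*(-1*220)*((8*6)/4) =11.49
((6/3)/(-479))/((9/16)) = -32/4311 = -0.01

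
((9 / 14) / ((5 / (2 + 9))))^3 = 970299 / 343000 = 2.83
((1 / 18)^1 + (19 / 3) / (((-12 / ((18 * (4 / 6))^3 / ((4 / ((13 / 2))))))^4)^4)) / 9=9212098434352382260789619562305947828225 / 162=56864805150323347288824810000000000000.00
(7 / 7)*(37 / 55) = 37 / 55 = 0.67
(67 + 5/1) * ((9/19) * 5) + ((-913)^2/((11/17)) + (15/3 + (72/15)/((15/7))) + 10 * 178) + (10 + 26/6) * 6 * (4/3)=1838699492/1425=1290315.43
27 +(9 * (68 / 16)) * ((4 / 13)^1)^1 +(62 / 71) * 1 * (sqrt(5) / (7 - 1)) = 31 * sqrt(5) / 213 +504 / 13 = 39.09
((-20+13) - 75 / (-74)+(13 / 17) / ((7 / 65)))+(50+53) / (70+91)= 355273 / 202538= 1.75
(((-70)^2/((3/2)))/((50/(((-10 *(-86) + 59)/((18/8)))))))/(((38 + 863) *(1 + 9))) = 360248/121635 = 2.96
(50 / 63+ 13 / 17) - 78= -81869 / 1071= -76.44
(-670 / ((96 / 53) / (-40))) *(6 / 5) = 17755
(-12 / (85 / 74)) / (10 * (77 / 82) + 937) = -6068 / 549695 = -0.01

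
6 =6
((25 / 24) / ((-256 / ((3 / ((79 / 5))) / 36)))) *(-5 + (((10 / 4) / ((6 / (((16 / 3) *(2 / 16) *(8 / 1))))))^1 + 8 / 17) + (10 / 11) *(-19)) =4119125 / 9802653696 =0.00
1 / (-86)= -1 / 86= -0.01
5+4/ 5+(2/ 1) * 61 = 127.80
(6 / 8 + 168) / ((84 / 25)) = 5625 / 112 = 50.22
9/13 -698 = -9065/13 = -697.31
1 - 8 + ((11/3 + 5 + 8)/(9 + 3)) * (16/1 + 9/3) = 349/18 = 19.39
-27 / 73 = -0.37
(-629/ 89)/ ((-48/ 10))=3145/ 2136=1.47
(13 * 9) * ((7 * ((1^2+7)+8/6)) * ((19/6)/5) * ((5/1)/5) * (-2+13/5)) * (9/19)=1375.92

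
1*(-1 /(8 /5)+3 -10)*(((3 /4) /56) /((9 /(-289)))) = 17629 /5376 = 3.28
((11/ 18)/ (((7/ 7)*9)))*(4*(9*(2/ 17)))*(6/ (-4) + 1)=-22/ 153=-0.14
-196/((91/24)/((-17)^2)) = -194208/13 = -14939.08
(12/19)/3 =4/19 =0.21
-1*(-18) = 18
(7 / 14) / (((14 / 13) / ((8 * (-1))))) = -26 / 7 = -3.71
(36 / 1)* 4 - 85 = 59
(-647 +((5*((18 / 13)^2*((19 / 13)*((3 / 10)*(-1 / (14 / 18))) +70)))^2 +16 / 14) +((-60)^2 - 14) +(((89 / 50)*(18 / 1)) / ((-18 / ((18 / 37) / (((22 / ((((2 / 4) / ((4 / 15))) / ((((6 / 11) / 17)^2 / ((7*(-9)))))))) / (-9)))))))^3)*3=-79091896655435199745405266298499493 / 392564750993752064000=-201474779524191.16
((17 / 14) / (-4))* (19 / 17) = -19 / 56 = -0.34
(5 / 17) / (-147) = -5 / 2499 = -0.00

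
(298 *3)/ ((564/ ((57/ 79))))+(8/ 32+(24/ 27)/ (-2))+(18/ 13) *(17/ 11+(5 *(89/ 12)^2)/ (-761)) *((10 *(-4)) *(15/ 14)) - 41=-11232368598455/ 101823069348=-110.31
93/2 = 46.50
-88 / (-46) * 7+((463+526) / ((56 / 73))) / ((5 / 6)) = 5024713 / 3220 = 1560.47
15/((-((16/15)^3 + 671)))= -50625/2268721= -0.02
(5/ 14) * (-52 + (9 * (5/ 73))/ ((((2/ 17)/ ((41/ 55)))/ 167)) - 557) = 347685/ 22484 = 15.46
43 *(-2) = -86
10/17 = 0.59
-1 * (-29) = 29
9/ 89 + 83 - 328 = -21796/ 89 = -244.90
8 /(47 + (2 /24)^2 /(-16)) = 18432 /108287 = 0.17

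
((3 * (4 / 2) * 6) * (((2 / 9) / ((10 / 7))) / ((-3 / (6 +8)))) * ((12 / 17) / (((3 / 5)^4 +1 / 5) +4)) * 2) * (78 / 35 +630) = -41305600 / 7667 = -5387.45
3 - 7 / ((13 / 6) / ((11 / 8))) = -75 / 52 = -1.44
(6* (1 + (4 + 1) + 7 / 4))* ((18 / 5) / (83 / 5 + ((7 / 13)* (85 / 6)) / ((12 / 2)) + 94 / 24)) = 97929 / 12746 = 7.68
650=650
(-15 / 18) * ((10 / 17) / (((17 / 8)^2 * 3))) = -1600 / 44217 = -0.04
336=336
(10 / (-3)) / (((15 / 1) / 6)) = -1.33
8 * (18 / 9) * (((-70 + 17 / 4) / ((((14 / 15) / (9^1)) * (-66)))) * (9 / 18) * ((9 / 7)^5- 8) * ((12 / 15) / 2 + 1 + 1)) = -1070930214 / 1294139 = -827.52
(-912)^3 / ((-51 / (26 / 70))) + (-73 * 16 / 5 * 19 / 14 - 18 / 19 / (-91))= 811855324562 / 146965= 5524140.61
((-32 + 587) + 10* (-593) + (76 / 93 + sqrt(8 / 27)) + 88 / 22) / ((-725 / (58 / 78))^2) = -499427 / 88408125 + 2* sqrt(6) / 8555625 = -0.01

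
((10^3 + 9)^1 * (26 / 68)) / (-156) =-1009 / 408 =-2.47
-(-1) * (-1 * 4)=-4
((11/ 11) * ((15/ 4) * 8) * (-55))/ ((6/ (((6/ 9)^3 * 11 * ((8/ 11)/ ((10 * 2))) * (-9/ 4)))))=220/ 3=73.33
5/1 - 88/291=1367/291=4.70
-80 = -80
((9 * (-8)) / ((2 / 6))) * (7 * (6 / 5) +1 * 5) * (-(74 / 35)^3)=5864401728 / 214375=27355.81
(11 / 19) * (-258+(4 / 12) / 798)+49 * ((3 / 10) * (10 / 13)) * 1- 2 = -82820287 / 591318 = -140.06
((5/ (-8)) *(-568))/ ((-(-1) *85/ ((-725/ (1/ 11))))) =-566225/ 17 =-33307.35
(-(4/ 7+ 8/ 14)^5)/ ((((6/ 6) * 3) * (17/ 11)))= -360448/ 857157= -0.42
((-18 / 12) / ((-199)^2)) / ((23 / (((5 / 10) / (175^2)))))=-3 / 111575817500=-0.00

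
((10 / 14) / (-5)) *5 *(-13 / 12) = 0.77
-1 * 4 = -4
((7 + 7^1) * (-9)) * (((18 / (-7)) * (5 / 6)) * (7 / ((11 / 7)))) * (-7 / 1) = -92610 / 11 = -8419.09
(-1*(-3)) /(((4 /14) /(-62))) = -651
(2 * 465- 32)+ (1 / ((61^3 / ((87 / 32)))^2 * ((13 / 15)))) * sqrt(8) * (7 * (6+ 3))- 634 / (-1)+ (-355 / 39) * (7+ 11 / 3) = 7152705 * sqrt(2) / 342919611746816+ 167884 / 117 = 1434.91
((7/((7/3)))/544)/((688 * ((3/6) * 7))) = 3/1309952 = 0.00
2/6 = 1/3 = 0.33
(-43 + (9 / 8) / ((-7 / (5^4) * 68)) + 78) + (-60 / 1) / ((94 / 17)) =4057705 / 178976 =22.67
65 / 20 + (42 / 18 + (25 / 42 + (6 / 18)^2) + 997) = 252829 / 252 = 1003.29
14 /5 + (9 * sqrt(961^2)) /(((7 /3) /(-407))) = -52802047 /35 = -1508629.91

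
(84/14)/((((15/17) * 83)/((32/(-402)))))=-544/83415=-0.01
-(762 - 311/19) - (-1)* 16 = -13863/19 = -729.63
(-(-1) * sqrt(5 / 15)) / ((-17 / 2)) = -2 * sqrt(3) / 51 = -0.07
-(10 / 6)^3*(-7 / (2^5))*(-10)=-4375 / 432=-10.13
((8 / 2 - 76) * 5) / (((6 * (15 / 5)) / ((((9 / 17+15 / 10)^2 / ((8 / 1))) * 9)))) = -214245 / 2312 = -92.67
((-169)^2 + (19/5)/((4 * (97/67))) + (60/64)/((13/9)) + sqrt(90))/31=921.67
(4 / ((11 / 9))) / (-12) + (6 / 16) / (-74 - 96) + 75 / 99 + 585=26276461 / 44880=585.48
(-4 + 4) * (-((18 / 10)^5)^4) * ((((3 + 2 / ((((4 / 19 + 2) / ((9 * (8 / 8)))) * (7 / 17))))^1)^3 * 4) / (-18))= 0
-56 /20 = -14 /5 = -2.80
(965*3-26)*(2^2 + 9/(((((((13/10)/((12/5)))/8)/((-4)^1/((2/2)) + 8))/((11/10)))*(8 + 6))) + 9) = 71504087/455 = 157151.84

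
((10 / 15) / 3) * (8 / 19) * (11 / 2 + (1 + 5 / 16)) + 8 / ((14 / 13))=9655 / 1197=8.07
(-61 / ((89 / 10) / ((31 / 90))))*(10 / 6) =-9455 / 2403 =-3.93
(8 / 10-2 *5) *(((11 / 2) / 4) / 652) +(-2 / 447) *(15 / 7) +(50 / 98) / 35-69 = -69.01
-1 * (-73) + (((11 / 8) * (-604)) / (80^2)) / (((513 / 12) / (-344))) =5064623 / 68400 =74.04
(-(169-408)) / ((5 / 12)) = 2868 / 5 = 573.60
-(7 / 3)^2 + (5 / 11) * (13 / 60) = -2117 / 396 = -5.35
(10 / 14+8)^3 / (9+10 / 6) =680943 / 10976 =62.04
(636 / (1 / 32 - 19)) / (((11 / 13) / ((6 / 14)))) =-793728 / 46739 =-16.98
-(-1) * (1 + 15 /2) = 17 /2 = 8.50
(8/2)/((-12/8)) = -8/3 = -2.67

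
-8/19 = -0.42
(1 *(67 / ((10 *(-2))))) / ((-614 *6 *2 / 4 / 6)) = 67 / 6140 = 0.01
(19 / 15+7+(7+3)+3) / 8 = 319 / 120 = 2.66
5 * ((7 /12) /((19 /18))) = 105 /38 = 2.76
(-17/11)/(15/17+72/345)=-33235/23463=-1.42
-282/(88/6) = -423/22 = -19.23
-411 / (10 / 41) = -16851 / 10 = -1685.10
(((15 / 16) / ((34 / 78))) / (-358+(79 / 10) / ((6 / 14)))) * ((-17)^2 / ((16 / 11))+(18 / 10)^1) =-1.27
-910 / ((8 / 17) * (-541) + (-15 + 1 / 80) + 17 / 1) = 1237600 / 343503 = 3.60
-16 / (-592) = 1 / 37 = 0.03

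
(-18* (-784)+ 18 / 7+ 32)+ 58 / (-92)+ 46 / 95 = 432739147 / 30590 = 14146.43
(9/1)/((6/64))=96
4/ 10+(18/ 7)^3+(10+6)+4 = 64146/ 1715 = 37.40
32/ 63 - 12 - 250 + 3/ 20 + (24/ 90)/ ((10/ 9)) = -1644943/ 6300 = -261.10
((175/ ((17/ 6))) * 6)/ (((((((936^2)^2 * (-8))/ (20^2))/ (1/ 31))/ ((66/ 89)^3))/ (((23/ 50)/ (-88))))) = 487025/ 293371394474456064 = 0.00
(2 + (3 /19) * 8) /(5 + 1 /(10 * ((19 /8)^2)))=5890 /9057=0.65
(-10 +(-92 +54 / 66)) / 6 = -371 / 22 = -16.86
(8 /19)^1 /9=0.05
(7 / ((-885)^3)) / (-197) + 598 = 81657714849757 / 136551362625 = 598.00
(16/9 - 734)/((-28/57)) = 62605/42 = 1490.60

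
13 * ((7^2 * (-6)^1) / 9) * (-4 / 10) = 2548 / 15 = 169.87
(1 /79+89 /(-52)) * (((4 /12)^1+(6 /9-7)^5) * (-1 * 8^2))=-3499773088 /3159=-1107873.72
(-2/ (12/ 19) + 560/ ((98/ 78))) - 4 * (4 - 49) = 26147/ 42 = 622.55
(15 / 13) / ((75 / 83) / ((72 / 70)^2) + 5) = 107568 / 545753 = 0.20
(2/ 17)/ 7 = 2/ 119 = 0.02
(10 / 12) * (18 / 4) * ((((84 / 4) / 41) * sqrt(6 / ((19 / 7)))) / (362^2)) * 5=1575 * sqrt(798) / 408333104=0.00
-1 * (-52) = 52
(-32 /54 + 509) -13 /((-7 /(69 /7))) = 696842 /1323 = 526.71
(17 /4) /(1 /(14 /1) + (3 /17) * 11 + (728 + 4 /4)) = 2023 /347962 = 0.01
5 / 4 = 1.25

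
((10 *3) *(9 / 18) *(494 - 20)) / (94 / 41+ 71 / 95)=9231150 / 3947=2338.78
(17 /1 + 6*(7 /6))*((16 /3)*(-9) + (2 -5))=-1224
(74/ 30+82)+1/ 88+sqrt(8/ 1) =2 * sqrt(2)+111511/ 1320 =87.31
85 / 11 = 7.73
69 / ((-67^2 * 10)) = -69 / 44890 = -0.00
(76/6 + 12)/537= 74/1611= 0.05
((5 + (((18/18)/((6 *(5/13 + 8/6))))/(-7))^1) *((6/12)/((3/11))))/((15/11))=188639/28140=6.70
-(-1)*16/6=8/3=2.67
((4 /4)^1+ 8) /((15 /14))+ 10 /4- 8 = 29 /10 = 2.90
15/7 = 2.14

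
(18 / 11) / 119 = 18 / 1309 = 0.01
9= 9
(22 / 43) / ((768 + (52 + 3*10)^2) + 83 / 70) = 1540 / 22554489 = 0.00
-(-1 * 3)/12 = 1/4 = 0.25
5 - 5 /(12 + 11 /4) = 275 /59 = 4.66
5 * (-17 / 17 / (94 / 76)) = -190 / 47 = -4.04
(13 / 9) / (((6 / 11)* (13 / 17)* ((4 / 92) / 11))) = 47311 / 54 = 876.13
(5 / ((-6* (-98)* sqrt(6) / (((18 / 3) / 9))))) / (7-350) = -5* sqrt(6) / 1815156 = -0.00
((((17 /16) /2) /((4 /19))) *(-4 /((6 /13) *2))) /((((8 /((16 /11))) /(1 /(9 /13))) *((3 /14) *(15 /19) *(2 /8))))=-7260071 /106920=-67.90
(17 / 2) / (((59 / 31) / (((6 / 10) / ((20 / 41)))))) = 64821 / 11800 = 5.49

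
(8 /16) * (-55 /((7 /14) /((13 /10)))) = -143 /2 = -71.50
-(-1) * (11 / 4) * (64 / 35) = 176 / 35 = 5.03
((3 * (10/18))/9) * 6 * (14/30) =14/27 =0.52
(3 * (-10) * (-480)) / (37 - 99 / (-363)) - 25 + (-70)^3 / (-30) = 1450745 / 123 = 11794.67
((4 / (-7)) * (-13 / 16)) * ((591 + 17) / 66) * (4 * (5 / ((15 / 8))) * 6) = 63232 / 231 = 273.73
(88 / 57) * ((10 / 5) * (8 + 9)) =2992 / 57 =52.49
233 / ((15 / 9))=699 / 5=139.80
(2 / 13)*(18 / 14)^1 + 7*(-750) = -5249.80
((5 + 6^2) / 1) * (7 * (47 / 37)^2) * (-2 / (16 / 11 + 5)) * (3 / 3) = -13947626 / 97199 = -143.50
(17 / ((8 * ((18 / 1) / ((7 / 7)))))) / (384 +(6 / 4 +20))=17 / 58392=0.00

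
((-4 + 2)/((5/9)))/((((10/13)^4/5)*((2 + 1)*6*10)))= -28561/100000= -0.29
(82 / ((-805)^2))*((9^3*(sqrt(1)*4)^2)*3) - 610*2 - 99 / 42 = -1578497287 / 1296050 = -1217.93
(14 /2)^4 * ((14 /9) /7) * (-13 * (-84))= 1747928 /3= 582642.67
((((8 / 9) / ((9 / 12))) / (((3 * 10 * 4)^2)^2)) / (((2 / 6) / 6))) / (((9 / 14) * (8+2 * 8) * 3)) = 7 / 3149280000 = 0.00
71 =71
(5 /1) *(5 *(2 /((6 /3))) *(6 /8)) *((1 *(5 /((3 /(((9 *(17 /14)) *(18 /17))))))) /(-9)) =-1125 /28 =-40.18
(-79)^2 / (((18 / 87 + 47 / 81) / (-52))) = -762325668 / 1849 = -412290.79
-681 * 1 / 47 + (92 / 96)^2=-367393 / 27072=-13.57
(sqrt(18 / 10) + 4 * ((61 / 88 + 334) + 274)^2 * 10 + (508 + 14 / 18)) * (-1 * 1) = -129118847597 / 8712- 3 * sqrt(5) / 5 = -14820805.70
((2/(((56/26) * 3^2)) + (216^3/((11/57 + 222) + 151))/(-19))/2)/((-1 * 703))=476136569/471057804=1.01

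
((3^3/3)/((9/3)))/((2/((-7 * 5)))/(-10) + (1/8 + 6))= 1400/2861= 0.49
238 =238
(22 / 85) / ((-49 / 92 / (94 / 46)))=-0.99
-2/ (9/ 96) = -64/ 3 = -21.33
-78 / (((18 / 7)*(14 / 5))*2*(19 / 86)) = -2795 / 114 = -24.52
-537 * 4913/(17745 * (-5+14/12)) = 5276562/136045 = 38.79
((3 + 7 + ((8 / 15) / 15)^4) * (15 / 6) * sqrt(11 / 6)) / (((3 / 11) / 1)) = 140959006903 * sqrt(66) / 9226406250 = 124.12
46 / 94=23 / 47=0.49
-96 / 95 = -1.01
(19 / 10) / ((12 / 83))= 13.14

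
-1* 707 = -707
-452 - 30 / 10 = -455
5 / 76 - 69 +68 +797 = 60501 / 76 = 796.07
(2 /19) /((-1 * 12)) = -1 /114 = -0.01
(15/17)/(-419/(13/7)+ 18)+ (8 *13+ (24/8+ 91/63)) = 44780053/412947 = 108.44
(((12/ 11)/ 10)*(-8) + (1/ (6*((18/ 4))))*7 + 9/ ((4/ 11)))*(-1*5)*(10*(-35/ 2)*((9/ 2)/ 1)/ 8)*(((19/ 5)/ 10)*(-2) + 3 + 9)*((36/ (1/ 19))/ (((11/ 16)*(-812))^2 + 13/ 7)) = 112522292043/ 383946541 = 293.07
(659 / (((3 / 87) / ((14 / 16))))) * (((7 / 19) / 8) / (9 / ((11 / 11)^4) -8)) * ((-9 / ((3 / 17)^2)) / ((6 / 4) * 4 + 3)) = -270630871 / 10944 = -24728.70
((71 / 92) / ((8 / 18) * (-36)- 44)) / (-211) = 71 / 1164720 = 0.00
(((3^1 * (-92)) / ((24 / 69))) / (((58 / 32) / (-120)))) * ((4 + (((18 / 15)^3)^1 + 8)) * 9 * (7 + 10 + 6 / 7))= 23529242880 / 203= 115907600.39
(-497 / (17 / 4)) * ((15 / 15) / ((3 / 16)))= -31808 / 51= -623.69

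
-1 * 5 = -5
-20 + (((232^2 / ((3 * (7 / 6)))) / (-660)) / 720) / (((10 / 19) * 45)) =-233903479 / 11694375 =-20.00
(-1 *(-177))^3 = 5545233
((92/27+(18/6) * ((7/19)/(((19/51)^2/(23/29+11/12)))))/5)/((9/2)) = 365694703/483353730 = 0.76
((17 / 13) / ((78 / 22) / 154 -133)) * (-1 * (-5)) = -143990 / 2928419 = -0.05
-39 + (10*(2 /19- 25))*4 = -19661 /19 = -1034.79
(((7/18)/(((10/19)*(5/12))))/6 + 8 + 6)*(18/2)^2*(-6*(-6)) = 1042146/25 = 41685.84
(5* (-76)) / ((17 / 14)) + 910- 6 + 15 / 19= 191167 / 323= 591.85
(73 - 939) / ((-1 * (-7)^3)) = -866 / 343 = -2.52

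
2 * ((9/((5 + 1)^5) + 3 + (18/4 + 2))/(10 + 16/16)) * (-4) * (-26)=106717/594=179.66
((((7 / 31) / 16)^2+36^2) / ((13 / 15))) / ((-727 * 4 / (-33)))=16.97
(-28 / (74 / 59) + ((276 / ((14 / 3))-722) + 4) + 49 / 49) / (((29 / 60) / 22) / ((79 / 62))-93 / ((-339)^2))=-117287700695220 / 2833602709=-41391.72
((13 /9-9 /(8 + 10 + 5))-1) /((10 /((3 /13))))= 11 /8970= 0.00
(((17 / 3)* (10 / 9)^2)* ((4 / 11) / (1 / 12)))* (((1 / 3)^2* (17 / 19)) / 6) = 231200 / 457083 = 0.51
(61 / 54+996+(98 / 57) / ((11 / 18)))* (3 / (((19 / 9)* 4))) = 355.24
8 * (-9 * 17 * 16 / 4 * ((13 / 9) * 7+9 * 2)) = -137632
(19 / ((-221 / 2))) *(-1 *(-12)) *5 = -2280 / 221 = -10.32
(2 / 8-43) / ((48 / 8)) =-57 / 8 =-7.12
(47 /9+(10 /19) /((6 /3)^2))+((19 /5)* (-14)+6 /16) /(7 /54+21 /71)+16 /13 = -8527055233 /72514260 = -117.59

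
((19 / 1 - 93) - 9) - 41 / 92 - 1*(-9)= -6849 / 92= -74.45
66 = 66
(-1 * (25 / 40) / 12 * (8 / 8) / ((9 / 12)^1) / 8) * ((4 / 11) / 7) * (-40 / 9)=25 / 12474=0.00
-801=-801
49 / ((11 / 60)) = 2940 / 11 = 267.27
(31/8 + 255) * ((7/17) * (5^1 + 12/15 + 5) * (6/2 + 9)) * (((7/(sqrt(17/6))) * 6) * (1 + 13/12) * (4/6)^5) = 8118320 * sqrt(102)/867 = 94568.64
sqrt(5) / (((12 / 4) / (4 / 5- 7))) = -31 * sqrt(5) / 15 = -4.62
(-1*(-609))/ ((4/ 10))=3045/ 2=1522.50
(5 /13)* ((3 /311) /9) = 5 /12129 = 0.00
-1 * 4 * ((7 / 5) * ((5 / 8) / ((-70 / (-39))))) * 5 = -39 / 4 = -9.75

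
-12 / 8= -3 / 2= -1.50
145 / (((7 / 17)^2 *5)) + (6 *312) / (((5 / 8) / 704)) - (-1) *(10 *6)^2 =517536001 / 245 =2112391.84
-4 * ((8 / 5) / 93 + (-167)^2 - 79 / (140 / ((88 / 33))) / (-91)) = -33043484956 / 296205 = -111556.13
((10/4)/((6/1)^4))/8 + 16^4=1358954501/20736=65536.00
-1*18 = -18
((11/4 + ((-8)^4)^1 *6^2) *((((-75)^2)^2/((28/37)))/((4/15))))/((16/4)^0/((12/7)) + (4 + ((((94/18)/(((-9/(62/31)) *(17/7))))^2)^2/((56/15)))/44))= 5461799569743880457441015625/1082821113402448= 5044046059077.82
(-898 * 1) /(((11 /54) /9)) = -436428 /11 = -39675.27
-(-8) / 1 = 8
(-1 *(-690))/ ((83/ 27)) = 18630/ 83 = 224.46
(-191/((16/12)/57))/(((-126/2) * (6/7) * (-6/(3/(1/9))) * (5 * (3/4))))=-3629/20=-181.45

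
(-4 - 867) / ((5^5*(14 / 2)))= -871 / 21875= -0.04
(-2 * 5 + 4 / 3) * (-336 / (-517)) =-2912 / 517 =-5.63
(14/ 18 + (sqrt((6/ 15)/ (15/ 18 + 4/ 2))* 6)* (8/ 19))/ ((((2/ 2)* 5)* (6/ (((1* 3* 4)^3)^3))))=668860416/ 5 + 82556485632* sqrt(255)/ 8075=297031693.80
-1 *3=-3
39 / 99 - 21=-680 / 33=-20.61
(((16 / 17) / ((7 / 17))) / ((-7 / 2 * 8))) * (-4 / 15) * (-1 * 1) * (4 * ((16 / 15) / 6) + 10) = -7712 / 33075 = -0.23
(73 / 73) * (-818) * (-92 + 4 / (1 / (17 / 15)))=1073216 / 15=71547.73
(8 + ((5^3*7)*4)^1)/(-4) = -877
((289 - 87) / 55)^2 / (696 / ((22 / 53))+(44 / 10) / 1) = 20402 / 2542705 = 0.01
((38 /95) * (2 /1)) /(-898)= -2 /2245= -0.00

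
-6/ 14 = -3/ 7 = -0.43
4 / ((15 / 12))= 16 / 5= 3.20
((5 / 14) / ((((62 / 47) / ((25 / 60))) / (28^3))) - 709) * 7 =1150541 / 93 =12371.41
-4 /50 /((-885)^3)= 2 /17328853125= 0.00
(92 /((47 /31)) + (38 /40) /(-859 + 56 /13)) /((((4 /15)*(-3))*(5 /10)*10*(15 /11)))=-2323786047 /208886800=-11.12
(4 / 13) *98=30.15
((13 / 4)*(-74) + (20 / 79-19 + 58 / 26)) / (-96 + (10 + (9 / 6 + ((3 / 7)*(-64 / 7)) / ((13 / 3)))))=3.01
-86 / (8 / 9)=-387 / 4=-96.75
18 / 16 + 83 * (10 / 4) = 1669 / 8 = 208.62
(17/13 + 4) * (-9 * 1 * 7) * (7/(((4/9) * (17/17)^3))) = -273861/52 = -5266.56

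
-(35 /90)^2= -49 /324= -0.15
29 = 29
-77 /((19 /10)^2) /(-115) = 1540 /8303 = 0.19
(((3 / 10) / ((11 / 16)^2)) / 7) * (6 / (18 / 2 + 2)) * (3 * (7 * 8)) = 55296 / 6655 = 8.31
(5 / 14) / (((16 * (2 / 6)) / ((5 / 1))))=75 / 224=0.33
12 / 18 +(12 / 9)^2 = 22 / 9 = 2.44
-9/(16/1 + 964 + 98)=-9/1078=-0.01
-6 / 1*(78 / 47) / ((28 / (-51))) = 5967 / 329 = 18.14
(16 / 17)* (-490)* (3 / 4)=-5880 / 17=-345.88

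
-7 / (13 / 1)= -7 / 13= -0.54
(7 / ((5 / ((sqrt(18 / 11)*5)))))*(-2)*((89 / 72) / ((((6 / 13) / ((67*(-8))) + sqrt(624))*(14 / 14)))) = -7562133488*sqrt(858) / 249950967255 - 542633*sqrt(22) / 83316989085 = -0.89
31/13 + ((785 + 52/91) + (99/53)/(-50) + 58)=203993291/241150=845.92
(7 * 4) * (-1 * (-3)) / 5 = 84 / 5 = 16.80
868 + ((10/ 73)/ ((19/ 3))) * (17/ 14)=8427667/ 9709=868.03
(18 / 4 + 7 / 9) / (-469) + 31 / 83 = 253817 / 700686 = 0.36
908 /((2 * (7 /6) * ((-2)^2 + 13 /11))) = 9988 /133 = 75.10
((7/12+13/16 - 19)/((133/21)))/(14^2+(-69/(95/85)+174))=-845/93712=-0.01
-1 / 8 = -0.12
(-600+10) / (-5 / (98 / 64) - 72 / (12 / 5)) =2891 / 163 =17.74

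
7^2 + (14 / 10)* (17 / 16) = 4039 / 80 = 50.49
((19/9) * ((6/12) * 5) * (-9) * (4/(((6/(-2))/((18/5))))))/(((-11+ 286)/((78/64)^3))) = 3381183/2252800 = 1.50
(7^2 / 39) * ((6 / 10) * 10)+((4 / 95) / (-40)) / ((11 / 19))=53887 / 7150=7.54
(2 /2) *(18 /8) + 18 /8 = 9 /2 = 4.50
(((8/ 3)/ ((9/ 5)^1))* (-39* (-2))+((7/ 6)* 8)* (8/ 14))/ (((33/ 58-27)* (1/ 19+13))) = -149872/ 427707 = -0.35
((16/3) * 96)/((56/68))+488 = 7768/7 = 1109.71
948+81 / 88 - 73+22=897.92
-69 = -69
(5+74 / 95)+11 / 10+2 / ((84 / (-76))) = 5.07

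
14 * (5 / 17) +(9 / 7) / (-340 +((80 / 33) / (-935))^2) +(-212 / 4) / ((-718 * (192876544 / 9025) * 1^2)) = 31349689905357744902593 / 7620488135244753362944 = 4.11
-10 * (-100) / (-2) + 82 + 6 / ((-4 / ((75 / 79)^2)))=-5234351 / 12482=-419.35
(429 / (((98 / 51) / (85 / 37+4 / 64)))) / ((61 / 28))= 30564963 / 126392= 241.83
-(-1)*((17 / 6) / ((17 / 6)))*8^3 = 512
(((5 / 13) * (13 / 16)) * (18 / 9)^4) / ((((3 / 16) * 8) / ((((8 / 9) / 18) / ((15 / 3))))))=8 / 243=0.03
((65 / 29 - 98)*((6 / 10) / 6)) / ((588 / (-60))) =0.98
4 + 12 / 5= 32 / 5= 6.40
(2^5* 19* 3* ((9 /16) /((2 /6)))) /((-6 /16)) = -8208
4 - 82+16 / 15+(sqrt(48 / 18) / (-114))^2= -3749336 / 48735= -76.93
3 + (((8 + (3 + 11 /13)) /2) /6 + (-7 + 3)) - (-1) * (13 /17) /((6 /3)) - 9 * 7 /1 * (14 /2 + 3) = -417445 /663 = -629.63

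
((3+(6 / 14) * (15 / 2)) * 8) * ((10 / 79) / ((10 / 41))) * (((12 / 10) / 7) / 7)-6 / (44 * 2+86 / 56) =191857776 / 339660895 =0.56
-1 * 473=-473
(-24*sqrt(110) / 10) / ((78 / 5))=-2*sqrt(110) / 13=-1.61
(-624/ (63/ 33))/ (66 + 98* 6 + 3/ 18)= -13728/ 27475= -0.50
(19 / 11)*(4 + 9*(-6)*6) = -552.73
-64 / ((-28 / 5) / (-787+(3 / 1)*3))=-62240 / 7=-8891.43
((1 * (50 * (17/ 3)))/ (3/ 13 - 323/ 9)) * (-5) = 82875/ 2086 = 39.73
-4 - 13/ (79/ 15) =-511/ 79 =-6.47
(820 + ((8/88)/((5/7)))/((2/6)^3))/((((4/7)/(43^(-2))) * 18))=317023/7322040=0.04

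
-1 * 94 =-94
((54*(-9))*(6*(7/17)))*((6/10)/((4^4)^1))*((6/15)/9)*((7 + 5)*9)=-45927/3400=-13.51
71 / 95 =0.75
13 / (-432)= -13 / 432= -0.03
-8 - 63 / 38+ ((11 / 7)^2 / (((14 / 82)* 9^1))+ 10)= 228649 / 117306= 1.95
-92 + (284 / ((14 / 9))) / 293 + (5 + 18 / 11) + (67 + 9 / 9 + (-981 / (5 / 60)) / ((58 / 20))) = -2666833727 / 654269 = -4076.05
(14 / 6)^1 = 7 / 3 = 2.33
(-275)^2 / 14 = 75625 / 14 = 5401.79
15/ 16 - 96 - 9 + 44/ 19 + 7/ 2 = -29867/ 304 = -98.25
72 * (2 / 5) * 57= 8208 / 5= 1641.60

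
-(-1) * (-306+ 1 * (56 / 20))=-1516 / 5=-303.20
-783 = -783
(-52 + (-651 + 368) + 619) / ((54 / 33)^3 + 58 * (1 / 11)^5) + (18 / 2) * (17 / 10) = 56536153 / 705730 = 80.11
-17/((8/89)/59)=-89267/8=-11158.38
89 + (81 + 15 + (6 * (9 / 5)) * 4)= 1141 / 5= 228.20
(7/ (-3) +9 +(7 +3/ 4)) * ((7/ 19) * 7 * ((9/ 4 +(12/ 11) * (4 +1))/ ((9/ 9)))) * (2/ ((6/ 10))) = 4789505/ 5016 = 954.85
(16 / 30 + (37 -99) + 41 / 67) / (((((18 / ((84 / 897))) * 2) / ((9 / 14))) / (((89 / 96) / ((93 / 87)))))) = -157851379 / 1788546240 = -0.09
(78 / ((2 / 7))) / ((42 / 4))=26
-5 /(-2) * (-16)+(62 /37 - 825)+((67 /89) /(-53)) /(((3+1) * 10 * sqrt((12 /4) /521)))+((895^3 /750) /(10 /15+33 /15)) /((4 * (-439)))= -5884941803 /5587592 - 67 * sqrt(1563) /566040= -1053.22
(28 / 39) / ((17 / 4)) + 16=10720 / 663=16.17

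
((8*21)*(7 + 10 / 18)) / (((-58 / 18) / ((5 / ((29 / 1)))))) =-57120 / 841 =-67.92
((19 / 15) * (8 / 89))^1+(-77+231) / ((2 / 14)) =1439282 / 1335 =1078.11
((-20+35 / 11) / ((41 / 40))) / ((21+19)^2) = -37 / 3608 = -0.01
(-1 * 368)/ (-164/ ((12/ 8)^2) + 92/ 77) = 63756/ 12421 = 5.13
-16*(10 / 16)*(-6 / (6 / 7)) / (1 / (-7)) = -490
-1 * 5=-5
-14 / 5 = -2.80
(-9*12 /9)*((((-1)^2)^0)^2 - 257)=3072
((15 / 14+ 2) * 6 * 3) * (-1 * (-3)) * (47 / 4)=54567 / 28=1948.82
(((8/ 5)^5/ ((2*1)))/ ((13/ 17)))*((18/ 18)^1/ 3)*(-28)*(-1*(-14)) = -109182976/ 121875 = -895.86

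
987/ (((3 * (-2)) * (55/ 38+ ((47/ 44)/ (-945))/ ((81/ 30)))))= -350887383/ 3086422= -113.69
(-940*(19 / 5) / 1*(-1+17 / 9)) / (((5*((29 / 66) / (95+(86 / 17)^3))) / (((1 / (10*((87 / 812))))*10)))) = -6470742353152 / 2137155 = -3027736.57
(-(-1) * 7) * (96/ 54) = 112/ 9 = 12.44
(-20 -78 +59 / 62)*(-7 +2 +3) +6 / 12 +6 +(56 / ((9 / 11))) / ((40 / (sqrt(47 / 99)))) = 7*sqrt(517) / 135 +12437 / 62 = 201.78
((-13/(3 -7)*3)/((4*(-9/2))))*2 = -13/12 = -1.08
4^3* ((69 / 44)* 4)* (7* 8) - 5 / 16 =22481.14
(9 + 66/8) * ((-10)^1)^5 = -1725000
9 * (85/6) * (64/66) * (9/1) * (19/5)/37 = 46512/407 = 114.28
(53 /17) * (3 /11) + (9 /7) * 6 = 11211 /1309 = 8.56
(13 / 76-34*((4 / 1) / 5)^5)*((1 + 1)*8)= -10421564 / 59375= -175.52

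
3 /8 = 0.38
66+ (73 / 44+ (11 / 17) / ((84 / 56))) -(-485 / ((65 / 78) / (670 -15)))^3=124312759345439036795 / 2244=55397842845561068.09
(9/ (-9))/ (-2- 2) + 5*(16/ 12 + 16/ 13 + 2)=3599/ 156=23.07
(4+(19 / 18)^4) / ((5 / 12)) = 110045 / 8748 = 12.58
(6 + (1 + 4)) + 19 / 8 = 13.38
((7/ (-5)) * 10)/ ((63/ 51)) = -34/ 3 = -11.33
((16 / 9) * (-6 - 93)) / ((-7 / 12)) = 2112 / 7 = 301.71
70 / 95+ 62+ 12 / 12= 1211 / 19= 63.74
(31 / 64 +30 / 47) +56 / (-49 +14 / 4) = -4227 / 39104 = -0.11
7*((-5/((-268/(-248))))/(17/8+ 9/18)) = -2480/201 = -12.34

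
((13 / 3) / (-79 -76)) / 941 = -13 / 437565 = -0.00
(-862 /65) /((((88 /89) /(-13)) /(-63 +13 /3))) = -153436 /15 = -10229.07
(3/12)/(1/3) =3/4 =0.75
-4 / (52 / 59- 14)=118 / 387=0.30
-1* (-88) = 88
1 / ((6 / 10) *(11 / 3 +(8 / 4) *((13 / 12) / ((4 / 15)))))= 40 / 283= 0.14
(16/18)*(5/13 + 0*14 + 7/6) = 484/351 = 1.38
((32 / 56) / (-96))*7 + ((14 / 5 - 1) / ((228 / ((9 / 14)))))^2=-3535613 / 84907200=-0.04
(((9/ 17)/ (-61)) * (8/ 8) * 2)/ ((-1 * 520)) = 9/ 269620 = 0.00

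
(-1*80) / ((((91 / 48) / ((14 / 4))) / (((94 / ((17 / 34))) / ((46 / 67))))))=-12092160 / 299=-40442.01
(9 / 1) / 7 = 9 / 7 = 1.29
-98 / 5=-19.60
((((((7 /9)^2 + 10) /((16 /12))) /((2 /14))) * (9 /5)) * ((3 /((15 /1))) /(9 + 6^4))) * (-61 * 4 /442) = -366793 /43260750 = -0.01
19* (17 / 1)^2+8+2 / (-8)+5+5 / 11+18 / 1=242977 / 44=5522.20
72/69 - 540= -12396/23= -538.96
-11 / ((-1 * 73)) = 11 / 73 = 0.15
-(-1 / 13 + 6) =-77 / 13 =-5.92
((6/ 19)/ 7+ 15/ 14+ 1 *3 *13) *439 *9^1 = 42161121/ 266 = 158500.45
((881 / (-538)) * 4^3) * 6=-169152 / 269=-628.82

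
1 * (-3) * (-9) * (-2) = -54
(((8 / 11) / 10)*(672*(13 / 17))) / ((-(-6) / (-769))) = -4478656 / 935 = -4790.01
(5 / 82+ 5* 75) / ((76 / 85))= 2614175 / 6232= 419.48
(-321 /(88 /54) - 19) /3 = -9503 /132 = -71.99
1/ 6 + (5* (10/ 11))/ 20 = 13/ 33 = 0.39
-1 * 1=-1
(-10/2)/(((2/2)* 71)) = -5/71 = -0.07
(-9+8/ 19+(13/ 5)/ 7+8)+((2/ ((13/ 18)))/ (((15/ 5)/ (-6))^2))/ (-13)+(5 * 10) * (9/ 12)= 8190711/ 224770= 36.44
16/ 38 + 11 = 217/ 19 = 11.42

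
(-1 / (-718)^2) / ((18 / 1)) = -1 / 9279432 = -0.00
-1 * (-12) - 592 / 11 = -460 / 11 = -41.82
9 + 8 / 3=35 / 3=11.67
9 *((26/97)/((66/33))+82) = 71703/97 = 739.21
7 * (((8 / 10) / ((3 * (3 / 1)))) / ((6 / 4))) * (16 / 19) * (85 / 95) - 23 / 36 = -63617 / 194940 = -0.33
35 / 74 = 0.47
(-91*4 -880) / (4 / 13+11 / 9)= -813.12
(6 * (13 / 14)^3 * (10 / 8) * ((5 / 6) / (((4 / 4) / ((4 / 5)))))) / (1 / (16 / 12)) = 10985 / 2058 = 5.34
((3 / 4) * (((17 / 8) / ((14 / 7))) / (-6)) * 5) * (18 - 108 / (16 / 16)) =3825 / 64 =59.77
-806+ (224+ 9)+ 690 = 117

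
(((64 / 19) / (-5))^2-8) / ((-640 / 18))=76617 / 361000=0.21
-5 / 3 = -1.67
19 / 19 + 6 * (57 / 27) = 41 / 3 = 13.67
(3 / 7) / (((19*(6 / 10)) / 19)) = 0.71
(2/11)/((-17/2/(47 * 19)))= -3572/187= -19.10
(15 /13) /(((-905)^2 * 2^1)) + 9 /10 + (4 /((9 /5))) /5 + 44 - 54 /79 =44.66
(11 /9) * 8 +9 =169 /9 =18.78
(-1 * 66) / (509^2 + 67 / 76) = -5016 / 19690223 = -0.00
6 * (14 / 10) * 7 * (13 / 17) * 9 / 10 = 17199 / 425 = 40.47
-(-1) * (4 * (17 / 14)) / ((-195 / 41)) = -1394 / 1365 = -1.02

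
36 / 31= 1.16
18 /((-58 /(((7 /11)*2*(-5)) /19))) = 630 /6061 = 0.10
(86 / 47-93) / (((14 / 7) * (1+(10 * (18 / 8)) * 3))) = -0.67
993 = 993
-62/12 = -31/6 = -5.17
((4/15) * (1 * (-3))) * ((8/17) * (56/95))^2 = -802816/13041125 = -0.06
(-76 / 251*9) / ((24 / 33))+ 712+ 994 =854531 / 502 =1702.25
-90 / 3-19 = -49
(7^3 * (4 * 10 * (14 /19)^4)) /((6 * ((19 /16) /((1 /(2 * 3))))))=94.61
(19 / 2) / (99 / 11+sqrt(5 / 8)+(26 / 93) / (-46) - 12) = -209057304 / 61576519 - 86931099 * sqrt(10) / 307882595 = -4.29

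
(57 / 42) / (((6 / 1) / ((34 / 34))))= 0.23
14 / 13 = 1.08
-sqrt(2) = -1.41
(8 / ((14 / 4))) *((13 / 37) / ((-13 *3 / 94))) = -1504 / 777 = -1.94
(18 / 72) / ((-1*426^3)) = -1 / 309235104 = -0.00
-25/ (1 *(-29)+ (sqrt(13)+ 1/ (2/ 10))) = 25 *sqrt(13)/ 563+ 600/ 563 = 1.23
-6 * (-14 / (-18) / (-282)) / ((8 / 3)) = 7 / 1128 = 0.01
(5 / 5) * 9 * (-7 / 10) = -63 / 10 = -6.30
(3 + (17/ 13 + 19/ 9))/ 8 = 751/ 936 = 0.80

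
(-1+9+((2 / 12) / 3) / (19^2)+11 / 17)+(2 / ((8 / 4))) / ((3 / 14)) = 1470731 / 110466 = 13.31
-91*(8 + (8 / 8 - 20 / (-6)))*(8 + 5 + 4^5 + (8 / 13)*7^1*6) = -1192867.67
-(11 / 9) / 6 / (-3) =11 / 162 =0.07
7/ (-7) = -1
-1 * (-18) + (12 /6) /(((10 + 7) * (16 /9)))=2457 /136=18.07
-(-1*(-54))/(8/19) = -513/4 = -128.25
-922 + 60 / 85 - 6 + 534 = -6686 / 17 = -393.29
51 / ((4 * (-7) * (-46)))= 0.04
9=9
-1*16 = -16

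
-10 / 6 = -5 / 3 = -1.67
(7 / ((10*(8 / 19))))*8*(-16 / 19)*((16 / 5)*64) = -57344 / 25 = -2293.76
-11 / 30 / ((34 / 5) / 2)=-11 / 102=-0.11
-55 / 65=-11 / 13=-0.85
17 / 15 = 1.13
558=558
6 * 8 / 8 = 6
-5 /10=-1 /2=-0.50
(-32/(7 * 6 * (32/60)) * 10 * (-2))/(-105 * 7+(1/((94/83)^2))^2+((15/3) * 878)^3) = 15614979200/46238422753022036327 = 0.00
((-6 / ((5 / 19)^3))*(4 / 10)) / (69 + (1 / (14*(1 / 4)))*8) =-576156 / 311875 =-1.85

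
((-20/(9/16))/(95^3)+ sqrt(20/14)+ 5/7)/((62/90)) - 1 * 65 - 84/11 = -5861294788/81862165+ 45 * sqrt(70)/217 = -69.86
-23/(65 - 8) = -23/57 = -0.40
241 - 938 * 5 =-4449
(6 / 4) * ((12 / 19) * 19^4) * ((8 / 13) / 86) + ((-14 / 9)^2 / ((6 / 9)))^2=896.62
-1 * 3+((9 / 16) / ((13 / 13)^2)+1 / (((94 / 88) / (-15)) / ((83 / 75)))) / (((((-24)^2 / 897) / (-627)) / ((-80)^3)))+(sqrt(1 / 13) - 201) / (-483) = -56660820936252 / 7567 - sqrt(13) / 6279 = -7487884357.90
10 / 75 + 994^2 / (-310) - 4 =-1483852 / 465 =-3191.08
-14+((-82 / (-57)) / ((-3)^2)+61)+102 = 76519 / 513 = 149.16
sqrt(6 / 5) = sqrt(30) / 5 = 1.10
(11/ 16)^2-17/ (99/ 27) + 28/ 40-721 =-724.46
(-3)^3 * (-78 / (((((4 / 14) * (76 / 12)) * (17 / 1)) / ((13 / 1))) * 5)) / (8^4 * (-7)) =-41067 / 6615040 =-0.01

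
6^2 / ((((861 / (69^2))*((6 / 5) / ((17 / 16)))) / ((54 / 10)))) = 2185299 / 2296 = 951.79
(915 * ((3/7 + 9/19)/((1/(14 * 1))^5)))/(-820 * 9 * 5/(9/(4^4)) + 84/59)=-124433265600/294150001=-423.03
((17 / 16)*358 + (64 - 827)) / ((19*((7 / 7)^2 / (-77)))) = 235697 / 152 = 1550.64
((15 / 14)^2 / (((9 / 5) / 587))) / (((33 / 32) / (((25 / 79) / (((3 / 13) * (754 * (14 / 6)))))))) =7337500 / 25931829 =0.28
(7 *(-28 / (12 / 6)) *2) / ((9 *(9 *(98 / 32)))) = -0.79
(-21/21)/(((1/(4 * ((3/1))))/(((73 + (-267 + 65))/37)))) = 1548/37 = 41.84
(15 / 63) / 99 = 5 / 2079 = 0.00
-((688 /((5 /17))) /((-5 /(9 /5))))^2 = -709152.62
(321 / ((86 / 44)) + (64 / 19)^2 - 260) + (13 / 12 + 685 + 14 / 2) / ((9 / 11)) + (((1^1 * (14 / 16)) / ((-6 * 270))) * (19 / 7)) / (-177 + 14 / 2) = 26083887891337 / 34200273600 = 762.68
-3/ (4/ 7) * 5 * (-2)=52.50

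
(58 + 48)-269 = -163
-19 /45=-0.42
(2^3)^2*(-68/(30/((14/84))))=-1088/45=-24.18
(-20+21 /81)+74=1465 /27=54.26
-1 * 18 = -18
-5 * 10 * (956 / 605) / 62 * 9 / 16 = -10755 / 15004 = -0.72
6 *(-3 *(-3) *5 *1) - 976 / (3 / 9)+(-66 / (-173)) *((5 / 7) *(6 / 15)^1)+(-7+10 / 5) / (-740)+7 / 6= -1428474533 / 537684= -2656.72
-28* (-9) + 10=262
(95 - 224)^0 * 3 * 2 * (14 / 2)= 42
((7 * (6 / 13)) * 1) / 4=21 / 26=0.81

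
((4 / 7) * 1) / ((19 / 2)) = 0.06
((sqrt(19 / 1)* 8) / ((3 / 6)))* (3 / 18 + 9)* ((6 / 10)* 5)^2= 1320* sqrt(19)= 5753.75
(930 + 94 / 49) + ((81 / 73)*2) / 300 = 166674923 / 178850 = 931.93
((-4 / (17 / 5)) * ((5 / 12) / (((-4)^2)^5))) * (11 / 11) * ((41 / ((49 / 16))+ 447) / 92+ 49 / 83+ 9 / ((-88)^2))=-33778744775 / 12912674018951168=-0.00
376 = 376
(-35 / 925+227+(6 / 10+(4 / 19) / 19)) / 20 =15198479 / 1335700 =11.38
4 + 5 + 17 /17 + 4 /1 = 14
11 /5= 2.20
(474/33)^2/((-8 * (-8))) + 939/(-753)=960523/485936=1.98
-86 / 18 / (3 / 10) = -430 / 27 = -15.93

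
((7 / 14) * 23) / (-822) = -23 / 1644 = -0.01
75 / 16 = 4.69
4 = 4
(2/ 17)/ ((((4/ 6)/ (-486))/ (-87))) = 7461.53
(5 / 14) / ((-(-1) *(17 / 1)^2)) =5 / 4046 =0.00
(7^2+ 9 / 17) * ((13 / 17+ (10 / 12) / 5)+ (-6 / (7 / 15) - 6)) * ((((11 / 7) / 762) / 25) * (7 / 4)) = -59272169 / 462457800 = -0.13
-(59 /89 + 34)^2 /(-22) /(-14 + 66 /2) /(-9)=-9517225 /29798802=-0.32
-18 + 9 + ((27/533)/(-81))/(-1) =-14390/1599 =-9.00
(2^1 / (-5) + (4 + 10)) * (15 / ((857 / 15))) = 3060 / 857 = 3.57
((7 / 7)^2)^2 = 1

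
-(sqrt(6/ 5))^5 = -36*sqrt(30)/ 125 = -1.58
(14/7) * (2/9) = 4/9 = 0.44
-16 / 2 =-8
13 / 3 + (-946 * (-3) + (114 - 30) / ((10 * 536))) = 11426243 / 4020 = 2842.35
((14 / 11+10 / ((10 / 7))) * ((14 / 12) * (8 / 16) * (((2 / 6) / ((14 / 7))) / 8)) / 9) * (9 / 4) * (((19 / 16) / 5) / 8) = 12103 / 16220160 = 0.00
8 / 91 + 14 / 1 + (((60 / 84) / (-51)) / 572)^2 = 587455700857 / 41699273616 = 14.09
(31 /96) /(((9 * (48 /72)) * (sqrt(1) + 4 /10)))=155 /4032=0.04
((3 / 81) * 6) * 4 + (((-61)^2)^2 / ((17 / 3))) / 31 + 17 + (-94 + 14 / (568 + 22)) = 78742.74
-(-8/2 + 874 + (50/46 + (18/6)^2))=-20242/23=-880.09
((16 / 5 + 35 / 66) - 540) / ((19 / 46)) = -4070287 / 3135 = -1298.34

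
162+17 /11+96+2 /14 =19996 /77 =259.69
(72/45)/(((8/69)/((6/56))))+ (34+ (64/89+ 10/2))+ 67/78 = 20437007/485940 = 42.06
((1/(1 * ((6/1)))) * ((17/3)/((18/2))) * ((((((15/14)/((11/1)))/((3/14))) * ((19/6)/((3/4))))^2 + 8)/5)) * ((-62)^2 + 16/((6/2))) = 11239876264/11908215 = 943.88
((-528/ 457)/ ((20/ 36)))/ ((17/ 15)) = -14256/ 7769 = -1.83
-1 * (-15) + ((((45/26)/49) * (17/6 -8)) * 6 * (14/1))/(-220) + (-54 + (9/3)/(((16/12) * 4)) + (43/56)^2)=-16941565/448448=-37.78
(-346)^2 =119716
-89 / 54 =-1.65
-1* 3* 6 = -18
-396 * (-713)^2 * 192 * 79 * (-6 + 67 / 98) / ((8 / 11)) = 1093737219922512 / 49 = 22321167753520.65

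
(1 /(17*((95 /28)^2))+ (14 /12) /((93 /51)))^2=338685094753201 /814363222702500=0.42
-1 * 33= -33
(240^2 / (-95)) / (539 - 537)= -5760 / 19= -303.16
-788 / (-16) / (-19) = -197 / 76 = -2.59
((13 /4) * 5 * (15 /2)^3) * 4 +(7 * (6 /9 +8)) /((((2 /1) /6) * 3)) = 659581 /24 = 27482.54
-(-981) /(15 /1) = 327 /5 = 65.40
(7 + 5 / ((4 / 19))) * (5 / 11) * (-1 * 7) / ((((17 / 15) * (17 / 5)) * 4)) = -322875 / 50864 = -6.35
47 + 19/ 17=818/ 17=48.12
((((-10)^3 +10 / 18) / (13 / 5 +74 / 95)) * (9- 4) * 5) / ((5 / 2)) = -2957.86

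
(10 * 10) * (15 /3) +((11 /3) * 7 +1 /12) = 2103 /4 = 525.75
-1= -1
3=3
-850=-850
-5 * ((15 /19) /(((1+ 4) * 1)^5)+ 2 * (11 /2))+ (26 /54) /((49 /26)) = -172018094 /3142125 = -54.75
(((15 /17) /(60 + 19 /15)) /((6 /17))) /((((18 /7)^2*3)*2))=1225 /1191024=0.00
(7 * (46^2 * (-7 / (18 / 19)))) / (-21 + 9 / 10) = 9849980 / 1809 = 5444.99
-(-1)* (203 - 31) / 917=172 / 917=0.19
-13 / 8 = -1.62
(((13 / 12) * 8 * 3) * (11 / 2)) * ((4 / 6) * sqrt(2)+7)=286 * sqrt(2) / 3+1001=1135.82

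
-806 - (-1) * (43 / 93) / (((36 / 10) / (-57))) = -453833 / 558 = -813.32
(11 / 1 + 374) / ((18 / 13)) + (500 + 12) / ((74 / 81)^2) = 21968389 / 24642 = 891.50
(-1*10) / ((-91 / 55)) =550 / 91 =6.04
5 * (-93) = -465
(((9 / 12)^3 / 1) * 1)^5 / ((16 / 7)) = 100442349 / 17179869184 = 0.01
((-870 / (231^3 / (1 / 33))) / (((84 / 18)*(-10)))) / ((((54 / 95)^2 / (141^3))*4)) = 27173074675 / 273350046816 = 0.10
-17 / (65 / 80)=-272 / 13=-20.92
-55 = -55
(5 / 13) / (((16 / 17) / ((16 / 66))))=85 / 858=0.10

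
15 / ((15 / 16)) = 16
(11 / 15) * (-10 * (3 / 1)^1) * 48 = -1056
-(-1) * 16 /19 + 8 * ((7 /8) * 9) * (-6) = -7166 /19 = -377.16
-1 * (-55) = 55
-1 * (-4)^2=-16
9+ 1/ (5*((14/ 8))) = 319/ 35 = 9.11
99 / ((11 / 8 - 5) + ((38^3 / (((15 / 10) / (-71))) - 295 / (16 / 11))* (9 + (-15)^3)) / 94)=74448 / 69944870833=0.00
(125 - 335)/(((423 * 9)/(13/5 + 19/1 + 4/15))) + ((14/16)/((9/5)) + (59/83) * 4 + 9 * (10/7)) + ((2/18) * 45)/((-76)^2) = 191397173897/12775743792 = 14.98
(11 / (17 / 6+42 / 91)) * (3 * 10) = 25740 / 257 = 100.16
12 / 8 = 3 / 2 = 1.50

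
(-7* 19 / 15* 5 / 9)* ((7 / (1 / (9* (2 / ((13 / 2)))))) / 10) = -1862 / 195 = -9.55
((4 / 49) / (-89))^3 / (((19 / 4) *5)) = -256 / 7879195298695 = -0.00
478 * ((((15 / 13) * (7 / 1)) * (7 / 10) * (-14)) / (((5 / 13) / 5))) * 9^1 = -4426758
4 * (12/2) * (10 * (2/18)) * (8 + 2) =800/3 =266.67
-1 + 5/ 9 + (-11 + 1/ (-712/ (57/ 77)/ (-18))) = -2818819/ 246708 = -11.43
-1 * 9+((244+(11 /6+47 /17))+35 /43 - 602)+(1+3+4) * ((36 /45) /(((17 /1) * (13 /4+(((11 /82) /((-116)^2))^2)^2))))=-361.47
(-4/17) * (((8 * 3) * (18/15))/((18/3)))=-96/85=-1.13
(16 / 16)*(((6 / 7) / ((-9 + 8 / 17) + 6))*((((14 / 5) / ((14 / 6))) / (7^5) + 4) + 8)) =-102859452 / 25294535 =-4.07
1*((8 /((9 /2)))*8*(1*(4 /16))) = 32 /9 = 3.56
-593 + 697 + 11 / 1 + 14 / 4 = 237 / 2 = 118.50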